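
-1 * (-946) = 946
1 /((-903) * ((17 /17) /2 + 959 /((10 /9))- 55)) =-5 /3650829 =-0.00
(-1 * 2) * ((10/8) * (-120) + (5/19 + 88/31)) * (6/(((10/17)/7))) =61777422/2945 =20977.05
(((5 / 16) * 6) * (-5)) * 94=-3525 / 4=-881.25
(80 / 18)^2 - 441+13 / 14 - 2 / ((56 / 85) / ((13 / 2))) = -1996069 / 4536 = -440.05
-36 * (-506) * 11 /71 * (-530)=-106199280 /71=-1495764.51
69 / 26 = 2.65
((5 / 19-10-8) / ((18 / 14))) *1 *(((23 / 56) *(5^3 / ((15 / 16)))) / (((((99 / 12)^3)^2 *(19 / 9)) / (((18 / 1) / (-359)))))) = 0.00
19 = 19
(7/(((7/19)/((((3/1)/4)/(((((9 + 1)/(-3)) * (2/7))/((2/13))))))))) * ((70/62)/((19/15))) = -6615/3224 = -2.05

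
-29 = -29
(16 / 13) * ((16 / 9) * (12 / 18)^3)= 2048 / 3159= 0.65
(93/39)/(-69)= -31/897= -0.03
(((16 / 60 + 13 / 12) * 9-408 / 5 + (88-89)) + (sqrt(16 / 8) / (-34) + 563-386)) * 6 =6393 / 10-3 * sqrt(2) / 17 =639.05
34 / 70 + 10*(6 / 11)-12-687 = -266828 / 385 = -693.06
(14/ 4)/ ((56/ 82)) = 41/ 8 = 5.12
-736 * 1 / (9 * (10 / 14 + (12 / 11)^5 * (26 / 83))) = -68867984416 / 1009112301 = -68.25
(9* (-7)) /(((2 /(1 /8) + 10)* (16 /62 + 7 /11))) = -21483 /7930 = -2.71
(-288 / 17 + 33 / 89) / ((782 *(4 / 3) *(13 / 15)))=-0.02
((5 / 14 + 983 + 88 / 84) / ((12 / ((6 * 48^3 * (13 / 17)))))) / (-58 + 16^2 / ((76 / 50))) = 47057886720 / 124831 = 376972.76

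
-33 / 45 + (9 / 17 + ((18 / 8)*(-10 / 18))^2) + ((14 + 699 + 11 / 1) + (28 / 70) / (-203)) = 600769357 / 828240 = 725.36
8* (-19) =-152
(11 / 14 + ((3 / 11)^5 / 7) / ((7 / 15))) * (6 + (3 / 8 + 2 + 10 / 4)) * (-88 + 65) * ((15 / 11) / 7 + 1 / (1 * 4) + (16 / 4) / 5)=-47596890529989 / 194446535360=-244.78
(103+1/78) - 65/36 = 47365/468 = 101.21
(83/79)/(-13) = -83/1027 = -0.08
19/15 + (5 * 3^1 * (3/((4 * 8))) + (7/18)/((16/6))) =451/160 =2.82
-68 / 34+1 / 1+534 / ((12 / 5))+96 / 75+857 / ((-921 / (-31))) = 11587369 / 46050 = 251.63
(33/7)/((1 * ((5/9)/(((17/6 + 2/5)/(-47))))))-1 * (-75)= 1224147/16450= 74.42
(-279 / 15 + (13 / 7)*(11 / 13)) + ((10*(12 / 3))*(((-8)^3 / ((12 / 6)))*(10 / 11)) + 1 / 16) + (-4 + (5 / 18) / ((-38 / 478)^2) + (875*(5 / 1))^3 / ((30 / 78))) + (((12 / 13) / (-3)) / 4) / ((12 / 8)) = 56647569033147552853 / 260179920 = 217724600088.84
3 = 3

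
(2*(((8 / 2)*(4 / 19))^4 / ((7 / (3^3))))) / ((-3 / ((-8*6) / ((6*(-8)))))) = -1179648 / 912247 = -1.29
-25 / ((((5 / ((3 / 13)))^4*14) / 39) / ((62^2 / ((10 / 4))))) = -934092 / 1922375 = -0.49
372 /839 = 0.44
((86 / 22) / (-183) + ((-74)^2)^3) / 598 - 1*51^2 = 330544533708071 / 1203774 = 274590191.94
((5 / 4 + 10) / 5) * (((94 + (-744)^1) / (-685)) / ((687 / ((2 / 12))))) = 65 / 125492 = 0.00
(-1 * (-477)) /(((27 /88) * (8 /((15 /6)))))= 2915 /6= 485.83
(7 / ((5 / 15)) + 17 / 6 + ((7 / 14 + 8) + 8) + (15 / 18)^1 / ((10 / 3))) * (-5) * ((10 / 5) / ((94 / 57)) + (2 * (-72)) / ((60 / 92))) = 8376887 / 188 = 44557.91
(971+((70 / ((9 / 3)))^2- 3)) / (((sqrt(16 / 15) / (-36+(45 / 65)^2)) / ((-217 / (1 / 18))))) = 8865842706 *sqrt(15) / 169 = 203179060.06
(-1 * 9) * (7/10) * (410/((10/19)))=-49077/10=-4907.70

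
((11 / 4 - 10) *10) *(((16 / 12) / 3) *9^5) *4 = -7610760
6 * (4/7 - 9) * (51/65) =-18054/455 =-39.68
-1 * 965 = -965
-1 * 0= 0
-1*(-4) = 4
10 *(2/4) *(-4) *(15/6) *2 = -100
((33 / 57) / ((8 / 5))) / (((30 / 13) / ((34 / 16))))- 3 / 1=-19457 / 7296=-2.67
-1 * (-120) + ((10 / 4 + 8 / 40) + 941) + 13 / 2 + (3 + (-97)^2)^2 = 442934071 / 5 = 88586814.20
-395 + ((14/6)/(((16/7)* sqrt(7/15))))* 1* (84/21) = -395 + 7* sqrt(105)/12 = -389.02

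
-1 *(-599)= 599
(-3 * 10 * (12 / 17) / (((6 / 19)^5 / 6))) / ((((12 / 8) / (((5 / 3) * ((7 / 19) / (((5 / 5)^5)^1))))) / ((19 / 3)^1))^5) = -10403948973250000 / 2195382771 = -4739013.67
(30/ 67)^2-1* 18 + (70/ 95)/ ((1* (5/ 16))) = -6585154/ 426455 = -15.44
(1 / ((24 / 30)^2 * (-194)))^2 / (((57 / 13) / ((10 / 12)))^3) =171640625 / 385408903569408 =0.00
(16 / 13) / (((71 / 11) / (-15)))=-2640 / 923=-2.86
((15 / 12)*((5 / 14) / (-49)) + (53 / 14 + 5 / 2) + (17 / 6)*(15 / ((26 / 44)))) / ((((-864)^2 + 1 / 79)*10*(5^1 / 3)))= 0.00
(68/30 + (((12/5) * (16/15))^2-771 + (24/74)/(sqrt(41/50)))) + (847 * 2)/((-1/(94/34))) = -173578229/31875 + 60 * sqrt(82)/1517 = -5445.23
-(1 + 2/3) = -5/3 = -1.67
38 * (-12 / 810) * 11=-836 / 135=-6.19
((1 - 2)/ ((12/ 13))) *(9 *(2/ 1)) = -39/ 2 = -19.50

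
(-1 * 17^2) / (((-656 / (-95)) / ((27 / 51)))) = -14535 / 656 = -22.16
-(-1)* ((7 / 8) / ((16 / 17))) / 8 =119 / 1024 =0.12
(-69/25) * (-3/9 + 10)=-667/25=-26.68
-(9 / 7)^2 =-81 / 49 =-1.65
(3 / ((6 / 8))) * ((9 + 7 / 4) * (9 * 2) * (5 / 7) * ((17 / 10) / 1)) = 6579 / 7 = 939.86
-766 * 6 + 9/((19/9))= -87243/19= -4591.74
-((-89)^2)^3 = -496981290961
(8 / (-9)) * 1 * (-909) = 808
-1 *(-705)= 705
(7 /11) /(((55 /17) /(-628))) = -74732 /605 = -123.52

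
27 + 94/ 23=715/ 23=31.09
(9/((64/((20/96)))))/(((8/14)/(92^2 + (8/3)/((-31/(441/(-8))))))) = 27565755/63488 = 434.19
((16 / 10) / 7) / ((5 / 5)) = 8 / 35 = 0.23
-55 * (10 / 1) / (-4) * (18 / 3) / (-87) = -275 / 29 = -9.48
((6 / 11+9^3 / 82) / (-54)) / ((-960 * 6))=2837 / 93519360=0.00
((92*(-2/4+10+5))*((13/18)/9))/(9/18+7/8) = 69368/891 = 77.85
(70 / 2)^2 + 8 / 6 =3679 / 3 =1226.33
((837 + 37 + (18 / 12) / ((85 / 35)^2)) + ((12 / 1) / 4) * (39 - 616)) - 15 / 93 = -15354059 / 17918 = -856.91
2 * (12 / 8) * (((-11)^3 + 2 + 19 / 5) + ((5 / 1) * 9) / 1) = -3840.60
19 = 19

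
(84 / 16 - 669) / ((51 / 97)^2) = -2775655 / 1156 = -2401.09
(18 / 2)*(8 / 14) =36 / 7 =5.14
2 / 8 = 1 / 4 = 0.25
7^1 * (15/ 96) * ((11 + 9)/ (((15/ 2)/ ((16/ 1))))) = 140/ 3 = 46.67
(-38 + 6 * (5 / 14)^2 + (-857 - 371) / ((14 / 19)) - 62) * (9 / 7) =-1557441 / 686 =-2270.32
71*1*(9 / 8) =79.88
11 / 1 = 11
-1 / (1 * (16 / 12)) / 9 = -1 / 12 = -0.08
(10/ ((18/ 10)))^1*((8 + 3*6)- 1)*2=2500/ 9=277.78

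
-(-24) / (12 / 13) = 26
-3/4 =-0.75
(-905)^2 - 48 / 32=819023.50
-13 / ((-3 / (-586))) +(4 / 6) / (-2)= -2539.67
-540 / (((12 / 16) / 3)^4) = -138240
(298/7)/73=298/511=0.58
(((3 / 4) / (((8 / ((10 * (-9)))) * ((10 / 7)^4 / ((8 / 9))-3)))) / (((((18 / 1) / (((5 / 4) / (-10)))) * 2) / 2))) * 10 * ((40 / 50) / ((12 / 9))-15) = -108045 / 21584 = -5.01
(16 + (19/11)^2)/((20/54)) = 62019/1210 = 51.26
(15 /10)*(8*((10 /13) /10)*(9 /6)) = 18 /13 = 1.38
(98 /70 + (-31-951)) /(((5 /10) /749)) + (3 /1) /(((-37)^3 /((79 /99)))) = -1468938.80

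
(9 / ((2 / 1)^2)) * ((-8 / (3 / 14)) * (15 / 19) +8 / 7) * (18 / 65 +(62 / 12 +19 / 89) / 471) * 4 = -56567964 / 769405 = -73.52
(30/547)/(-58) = -15/15863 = -0.00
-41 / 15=-2.73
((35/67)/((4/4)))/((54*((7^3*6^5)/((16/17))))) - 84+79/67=-121308087343/1464703884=-82.82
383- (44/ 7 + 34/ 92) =121183/ 322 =376.34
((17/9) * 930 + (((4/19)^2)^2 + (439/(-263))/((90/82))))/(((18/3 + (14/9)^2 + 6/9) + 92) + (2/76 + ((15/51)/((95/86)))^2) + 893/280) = 394298150574766536/23447624326206791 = 16.82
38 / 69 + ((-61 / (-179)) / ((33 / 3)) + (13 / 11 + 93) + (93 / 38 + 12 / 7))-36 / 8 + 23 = 2121815765 / 18069513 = 117.43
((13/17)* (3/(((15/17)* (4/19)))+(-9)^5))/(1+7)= -15348541/2720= -5642.85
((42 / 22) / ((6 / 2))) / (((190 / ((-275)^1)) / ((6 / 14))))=-15 / 38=-0.39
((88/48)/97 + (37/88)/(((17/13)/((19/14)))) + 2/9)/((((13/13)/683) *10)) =8460361297/182841120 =46.27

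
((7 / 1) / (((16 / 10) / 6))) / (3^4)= 35 / 108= 0.32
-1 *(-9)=9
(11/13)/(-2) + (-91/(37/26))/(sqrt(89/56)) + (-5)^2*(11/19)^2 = 74679/9386-4732*sqrt(1246)/3293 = -42.77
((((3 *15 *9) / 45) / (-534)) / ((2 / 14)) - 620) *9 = -993429 / 178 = -5581.06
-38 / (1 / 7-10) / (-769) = -266 / 53061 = -0.01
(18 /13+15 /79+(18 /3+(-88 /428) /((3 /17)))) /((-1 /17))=-35920337 /329667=-108.96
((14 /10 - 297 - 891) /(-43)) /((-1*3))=-5933 /645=-9.20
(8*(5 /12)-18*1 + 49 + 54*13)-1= 735.33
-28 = -28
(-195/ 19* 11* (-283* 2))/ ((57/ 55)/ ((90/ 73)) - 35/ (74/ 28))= -74118973500/ 14386439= -5152.00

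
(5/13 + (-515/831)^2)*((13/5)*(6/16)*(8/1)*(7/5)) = 9661022/1150935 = 8.39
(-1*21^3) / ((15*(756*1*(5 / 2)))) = -49 / 150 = -0.33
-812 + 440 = -372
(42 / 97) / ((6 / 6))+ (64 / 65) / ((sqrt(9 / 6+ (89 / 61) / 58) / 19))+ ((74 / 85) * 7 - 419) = -3400839 / 8245+ 32 * sqrt(4772762) / 4615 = -397.32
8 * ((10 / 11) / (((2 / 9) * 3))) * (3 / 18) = 20 / 11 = 1.82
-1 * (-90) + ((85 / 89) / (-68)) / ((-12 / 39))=128225 / 1424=90.05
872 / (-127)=-6.87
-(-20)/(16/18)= 45/2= 22.50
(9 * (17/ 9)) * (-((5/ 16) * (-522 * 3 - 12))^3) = 1043734271625/ 512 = 2038543499.27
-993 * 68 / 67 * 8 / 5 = -1612.51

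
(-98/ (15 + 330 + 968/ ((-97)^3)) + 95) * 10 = 298233236610/ 314871217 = 947.16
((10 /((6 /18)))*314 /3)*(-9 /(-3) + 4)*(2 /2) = 21980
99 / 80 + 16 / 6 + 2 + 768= 185737 / 240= 773.90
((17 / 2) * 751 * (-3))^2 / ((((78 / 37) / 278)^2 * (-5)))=-1275539949521.82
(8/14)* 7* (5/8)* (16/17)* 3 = 120/17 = 7.06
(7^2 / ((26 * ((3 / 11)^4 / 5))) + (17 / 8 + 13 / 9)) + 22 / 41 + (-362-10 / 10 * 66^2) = -1039828175 / 345384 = -3010.64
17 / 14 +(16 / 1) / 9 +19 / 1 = 2771 / 126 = 21.99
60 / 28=15 / 7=2.14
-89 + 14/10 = -438/5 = -87.60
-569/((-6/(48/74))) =2276/37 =61.51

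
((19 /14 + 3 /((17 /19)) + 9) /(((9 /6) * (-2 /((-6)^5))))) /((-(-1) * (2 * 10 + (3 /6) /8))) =22553856 /12733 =1771.29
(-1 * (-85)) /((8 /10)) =425 /4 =106.25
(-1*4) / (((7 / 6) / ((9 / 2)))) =-108 / 7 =-15.43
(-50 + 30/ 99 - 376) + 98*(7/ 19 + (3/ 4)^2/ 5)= -9494453/ 25080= -378.57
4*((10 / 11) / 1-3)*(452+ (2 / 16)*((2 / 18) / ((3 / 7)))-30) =-2096657 / 594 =-3529.73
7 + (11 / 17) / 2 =249 / 34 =7.32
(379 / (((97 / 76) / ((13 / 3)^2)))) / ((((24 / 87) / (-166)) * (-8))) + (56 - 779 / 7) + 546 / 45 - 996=102269542997 / 244440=418383.01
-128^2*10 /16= -10240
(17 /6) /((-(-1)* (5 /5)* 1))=2.83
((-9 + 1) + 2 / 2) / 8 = -7 / 8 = -0.88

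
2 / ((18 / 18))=2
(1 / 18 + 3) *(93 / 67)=1705 / 402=4.24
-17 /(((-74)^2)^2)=-17 /29986576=-0.00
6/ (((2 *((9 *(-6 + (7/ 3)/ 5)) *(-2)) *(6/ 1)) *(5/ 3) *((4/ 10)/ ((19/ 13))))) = 0.01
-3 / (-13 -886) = 3 / 899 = 0.00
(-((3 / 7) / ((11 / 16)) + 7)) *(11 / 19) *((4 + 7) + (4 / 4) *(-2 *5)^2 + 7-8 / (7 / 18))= -400334 / 931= -430.00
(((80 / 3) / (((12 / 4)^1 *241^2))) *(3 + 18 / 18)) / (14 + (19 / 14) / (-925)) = 4144000 / 94760835849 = 0.00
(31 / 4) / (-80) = -31 / 320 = -0.10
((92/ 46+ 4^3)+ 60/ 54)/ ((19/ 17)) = 10268/ 171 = 60.05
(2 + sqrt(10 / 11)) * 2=2 * sqrt(110) / 11 + 4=5.91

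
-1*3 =-3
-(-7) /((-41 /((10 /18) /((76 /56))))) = -490 /7011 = -0.07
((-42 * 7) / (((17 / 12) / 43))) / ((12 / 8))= -101136 / 17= -5949.18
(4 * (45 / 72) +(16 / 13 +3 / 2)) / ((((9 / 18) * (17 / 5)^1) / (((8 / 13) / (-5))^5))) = -262144 / 3016755625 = -0.00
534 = 534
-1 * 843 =-843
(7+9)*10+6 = 166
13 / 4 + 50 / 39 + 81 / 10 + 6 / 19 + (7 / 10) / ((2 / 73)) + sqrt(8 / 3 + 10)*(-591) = 285269 / 7410 - 197*sqrt(114) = -2064.89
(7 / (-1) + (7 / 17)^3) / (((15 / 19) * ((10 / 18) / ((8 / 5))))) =-15525888 / 614125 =-25.28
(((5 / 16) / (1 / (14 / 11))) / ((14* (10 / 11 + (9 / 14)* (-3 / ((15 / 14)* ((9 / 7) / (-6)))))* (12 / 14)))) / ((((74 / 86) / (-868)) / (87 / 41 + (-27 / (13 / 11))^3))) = 292274484473825 / 6825674752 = 42819.87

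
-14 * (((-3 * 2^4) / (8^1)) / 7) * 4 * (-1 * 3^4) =-3888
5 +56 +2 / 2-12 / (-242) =7508 / 121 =62.05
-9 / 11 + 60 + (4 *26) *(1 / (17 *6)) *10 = 69.38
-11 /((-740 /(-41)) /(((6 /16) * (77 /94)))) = -104181 /556480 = -0.19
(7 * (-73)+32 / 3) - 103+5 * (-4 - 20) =-2170 / 3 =-723.33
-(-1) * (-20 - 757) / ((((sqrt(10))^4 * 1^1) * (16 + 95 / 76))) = -259 / 575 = -0.45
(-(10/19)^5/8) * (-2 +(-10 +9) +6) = -37500/2476099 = -0.02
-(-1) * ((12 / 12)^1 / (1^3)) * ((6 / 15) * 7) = 14 / 5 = 2.80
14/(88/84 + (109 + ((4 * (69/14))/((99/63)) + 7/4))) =12936/114893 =0.11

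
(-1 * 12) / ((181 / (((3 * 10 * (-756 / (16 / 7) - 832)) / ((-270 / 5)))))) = -23255 / 543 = -42.83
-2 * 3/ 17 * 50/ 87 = -0.20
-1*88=-88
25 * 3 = 75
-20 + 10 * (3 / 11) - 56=-73.27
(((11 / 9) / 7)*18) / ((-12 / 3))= -11 / 14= -0.79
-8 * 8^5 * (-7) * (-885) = -1623982080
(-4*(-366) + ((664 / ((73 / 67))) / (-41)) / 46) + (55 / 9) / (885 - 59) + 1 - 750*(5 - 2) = -401884639661 / 511749126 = -785.32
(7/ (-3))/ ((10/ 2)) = -7/ 15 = -0.47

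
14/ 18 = 0.78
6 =6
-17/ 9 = -1.89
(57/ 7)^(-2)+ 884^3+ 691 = 2244434526004/ 3249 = 690807795.02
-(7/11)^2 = -49/121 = -0.40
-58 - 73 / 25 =-1523 / 25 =-60.92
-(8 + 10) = -18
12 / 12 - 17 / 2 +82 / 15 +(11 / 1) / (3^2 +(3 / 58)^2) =-49151 / 60570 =-0.81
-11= -11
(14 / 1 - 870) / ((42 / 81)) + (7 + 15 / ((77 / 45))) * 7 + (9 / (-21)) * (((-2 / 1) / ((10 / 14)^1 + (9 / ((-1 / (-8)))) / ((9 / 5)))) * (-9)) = -11270096 / 7315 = -1540.68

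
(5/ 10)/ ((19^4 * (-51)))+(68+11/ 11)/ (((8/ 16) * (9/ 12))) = 184.00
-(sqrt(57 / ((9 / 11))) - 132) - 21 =111 - sqrt(627) / 3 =102.65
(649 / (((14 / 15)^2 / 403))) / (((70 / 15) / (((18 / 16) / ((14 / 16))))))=1588898025 / 19208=82720.64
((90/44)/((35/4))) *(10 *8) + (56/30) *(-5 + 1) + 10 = 24526/1155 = 21.23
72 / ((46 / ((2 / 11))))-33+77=11204 / 253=44.28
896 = 896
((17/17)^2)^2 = 1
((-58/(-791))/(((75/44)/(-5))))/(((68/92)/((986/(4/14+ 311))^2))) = -23496947936/8047929495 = -2.92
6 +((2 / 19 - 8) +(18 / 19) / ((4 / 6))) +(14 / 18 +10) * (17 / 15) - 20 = -21184 / 2565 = -8.26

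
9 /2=4.50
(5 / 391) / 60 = 1 / 4692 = 0.00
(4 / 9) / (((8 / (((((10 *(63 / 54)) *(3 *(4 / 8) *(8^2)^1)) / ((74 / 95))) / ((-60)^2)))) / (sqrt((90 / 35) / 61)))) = 19 *sqrt(854) / 121878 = 0.00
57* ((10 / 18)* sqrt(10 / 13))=95* sqrt(130) / 39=27.77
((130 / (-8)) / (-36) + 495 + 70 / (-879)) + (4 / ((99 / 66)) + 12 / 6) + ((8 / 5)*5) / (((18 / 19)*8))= 21142157 / 42192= 501.09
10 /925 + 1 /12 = 209 /2220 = 0.09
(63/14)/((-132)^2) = 1/3872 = 0.00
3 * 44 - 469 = -337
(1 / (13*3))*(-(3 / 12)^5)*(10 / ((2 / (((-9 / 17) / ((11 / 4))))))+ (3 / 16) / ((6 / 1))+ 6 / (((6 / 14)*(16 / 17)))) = -27813 / 79659008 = -0.00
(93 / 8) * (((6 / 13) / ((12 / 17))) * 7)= 11067 / 208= 53.21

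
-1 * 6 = -6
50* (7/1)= 350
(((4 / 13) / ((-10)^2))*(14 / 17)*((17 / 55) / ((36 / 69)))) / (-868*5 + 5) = -161 / 464928750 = -0.00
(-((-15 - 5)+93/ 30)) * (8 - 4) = 338/ 5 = 67.60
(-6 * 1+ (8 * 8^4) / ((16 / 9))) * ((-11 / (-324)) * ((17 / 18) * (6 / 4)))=886.23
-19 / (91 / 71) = -14.82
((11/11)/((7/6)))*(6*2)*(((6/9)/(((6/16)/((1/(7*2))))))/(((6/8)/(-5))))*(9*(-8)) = 626.94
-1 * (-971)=971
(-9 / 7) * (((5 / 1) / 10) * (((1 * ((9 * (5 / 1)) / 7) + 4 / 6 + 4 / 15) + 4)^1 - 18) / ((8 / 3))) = 6273 / 3920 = 1.60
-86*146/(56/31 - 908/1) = 97309/7023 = 13.86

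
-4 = -4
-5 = -5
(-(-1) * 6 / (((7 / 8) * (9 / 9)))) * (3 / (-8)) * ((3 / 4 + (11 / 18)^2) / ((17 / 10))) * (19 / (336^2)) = -1235 / 4318272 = -0.00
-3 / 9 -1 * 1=-4 / 3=-1.33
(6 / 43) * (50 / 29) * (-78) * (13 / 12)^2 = -54925 / 2494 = -22.02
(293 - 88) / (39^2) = 205 / 1521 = 0.13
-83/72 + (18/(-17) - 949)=-1164283/1224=-951.21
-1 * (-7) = 7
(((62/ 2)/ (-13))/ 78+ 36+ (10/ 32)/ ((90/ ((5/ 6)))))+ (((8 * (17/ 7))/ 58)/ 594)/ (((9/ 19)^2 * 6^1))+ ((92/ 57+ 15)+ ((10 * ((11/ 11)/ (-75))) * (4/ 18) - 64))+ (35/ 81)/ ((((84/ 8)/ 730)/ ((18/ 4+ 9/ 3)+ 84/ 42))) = 4123987358119201/ 15053900621760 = 273.95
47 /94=1 /2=0.50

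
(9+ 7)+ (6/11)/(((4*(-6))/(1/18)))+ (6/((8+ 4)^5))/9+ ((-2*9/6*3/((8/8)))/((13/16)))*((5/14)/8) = 5792711465/373621248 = 15.50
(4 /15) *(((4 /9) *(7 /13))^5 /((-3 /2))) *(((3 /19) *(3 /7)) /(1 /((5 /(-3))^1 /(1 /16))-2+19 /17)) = 5349965824 /521122973605533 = 0.00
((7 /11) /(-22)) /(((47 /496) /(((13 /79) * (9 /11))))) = -203112 /4942003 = -0.04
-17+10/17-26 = -721/17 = -42.41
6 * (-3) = -18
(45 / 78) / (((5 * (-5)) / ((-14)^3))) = 4116 / 65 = 63.32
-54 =-54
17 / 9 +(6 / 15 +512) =23143 / 45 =514.29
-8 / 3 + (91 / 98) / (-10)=-1159 / 420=-2.76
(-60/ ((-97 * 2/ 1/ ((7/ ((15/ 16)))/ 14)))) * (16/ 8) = 32/ 97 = 0.33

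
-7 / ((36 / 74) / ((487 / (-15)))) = 126133 / 270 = 467.16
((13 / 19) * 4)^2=2704 / 361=7.49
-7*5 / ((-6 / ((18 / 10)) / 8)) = 84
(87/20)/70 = 87/1400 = 0.06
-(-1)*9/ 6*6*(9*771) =62451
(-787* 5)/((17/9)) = -35415/17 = -2083.24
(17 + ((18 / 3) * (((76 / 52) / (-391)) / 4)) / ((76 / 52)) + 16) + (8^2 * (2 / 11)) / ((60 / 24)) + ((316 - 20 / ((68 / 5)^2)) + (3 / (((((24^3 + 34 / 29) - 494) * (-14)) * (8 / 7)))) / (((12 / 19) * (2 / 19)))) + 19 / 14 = 44943627205000973 / 126637614512640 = 354.90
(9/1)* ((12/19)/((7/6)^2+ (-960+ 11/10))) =-19440/3274783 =-0.01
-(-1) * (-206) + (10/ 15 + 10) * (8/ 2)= -163.33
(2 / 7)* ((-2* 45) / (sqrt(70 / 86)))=-36* sqrt(1505) / 49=-28.50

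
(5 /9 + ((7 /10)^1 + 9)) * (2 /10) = 923 /450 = 2.05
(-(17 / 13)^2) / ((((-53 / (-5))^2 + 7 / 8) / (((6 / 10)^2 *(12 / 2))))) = -41616 / 1275781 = -0.03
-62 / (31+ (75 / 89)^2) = -245551 / 125588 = -1.96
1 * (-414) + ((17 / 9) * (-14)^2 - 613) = -5911 / 9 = -656.78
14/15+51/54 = 169/90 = 1.88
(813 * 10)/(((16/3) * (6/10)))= 20325/8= 2540.62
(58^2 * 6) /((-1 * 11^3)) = -20184 /1331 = -15.16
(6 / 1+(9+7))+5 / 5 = 23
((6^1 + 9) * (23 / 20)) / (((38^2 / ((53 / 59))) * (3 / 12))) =3657 / 85196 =0.04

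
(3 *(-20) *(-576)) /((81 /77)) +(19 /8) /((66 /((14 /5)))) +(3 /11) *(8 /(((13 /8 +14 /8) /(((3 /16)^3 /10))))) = 231288179 /7040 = 32853.43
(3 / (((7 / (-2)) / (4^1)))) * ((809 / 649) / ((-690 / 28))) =12944 / 74635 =0.17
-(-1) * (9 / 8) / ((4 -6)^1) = -9 / 16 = -0.56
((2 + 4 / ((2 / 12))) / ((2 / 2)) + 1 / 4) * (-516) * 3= -40635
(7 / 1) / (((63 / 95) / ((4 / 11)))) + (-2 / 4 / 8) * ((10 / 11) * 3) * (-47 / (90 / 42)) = 6001 / 792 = 7.58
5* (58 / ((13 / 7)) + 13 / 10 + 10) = 212.65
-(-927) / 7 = 927 / 7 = 132.43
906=906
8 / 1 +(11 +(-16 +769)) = 772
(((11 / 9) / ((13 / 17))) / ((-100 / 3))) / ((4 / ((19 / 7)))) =-3553 / 109200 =-0.03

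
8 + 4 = 12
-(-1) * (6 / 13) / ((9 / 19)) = 38 / 39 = 0.97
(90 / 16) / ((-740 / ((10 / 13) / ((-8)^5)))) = 45 / 252182528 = 0.00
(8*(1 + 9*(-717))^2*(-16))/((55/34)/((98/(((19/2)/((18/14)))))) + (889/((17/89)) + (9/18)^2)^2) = -1552233535340544/6310891664593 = -245.96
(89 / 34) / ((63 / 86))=3827 / 1071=3.57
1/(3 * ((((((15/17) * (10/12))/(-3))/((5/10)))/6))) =-102/25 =-4.08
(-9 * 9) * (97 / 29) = -7857 / 29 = -270.93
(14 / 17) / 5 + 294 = 25004 / 85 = 294.16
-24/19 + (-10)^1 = -214/19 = -11.26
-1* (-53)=53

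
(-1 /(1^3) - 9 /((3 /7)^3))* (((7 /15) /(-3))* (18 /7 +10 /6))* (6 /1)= 61588 /135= 456.21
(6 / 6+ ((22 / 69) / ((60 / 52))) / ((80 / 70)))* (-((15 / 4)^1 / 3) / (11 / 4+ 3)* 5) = -25705 / 19044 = -1.35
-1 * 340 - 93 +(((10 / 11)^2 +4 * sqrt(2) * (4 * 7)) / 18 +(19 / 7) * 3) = -3238336 / 7623 +56 * sqrt(2) / 9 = -416.01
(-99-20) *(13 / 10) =-1547 / 10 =-154.70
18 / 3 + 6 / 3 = 8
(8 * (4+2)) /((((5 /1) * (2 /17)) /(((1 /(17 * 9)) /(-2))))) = -4 /15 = -0.27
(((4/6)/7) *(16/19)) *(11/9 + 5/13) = 6016/46683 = 0.13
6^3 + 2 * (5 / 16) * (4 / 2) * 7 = 899 / 4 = 224.75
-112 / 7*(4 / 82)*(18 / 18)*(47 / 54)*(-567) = 15792 / 41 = 385.17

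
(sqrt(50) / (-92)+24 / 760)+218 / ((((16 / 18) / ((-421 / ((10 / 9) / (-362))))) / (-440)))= -1406107334607 / 95 - 5*sqrt(2) / 92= -14801129838.05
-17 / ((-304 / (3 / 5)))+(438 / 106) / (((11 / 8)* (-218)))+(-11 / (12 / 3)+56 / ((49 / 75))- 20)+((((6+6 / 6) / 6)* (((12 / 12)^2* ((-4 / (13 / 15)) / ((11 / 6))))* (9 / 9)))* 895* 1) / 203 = 12754145206763 / 254904810160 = 50.03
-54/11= -4.91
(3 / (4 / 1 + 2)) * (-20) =-10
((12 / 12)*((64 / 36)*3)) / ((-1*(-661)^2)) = -16 / 1310763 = -0.00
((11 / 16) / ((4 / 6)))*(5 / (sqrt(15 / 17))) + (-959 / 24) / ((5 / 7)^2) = -46991 / 600 + 11*sqrt(255) / 32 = -72.83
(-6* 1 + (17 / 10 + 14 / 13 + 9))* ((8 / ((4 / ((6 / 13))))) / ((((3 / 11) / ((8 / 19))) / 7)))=925232 / 16055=57.63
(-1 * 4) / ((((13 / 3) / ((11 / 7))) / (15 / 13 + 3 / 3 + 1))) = -5412 / 1183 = -4.57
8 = 8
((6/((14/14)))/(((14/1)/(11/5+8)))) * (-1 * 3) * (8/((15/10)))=-2448/35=-69.94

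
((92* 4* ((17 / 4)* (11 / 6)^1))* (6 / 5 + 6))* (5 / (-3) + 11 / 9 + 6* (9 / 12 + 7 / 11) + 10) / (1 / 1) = 368999.73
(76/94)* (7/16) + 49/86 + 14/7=47267/16168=2.92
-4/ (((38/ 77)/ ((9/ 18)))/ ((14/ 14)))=-4.05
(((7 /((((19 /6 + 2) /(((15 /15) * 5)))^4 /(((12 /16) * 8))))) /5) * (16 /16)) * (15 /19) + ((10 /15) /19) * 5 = 315415210 /52640697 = 5.99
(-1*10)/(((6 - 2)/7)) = -35/2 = -17.50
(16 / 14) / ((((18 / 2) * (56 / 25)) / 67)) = 1675 / 441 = 3.80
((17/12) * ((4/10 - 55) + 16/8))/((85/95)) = -4997/60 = -83.28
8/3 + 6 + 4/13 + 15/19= 7235/741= 9.76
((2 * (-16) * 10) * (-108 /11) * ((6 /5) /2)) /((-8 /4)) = -10368 /11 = -942.55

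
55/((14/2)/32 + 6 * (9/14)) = 1120/83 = 13.49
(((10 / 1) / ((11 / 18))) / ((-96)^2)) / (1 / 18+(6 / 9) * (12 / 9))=45 / 23936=0.00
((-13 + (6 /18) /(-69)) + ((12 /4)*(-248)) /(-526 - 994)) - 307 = -12566539 /39330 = -319.52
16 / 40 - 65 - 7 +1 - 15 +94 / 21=-81.12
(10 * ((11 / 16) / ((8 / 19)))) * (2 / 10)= 209 / 64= 3.27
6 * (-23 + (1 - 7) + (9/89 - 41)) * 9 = -335934/89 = -3774.54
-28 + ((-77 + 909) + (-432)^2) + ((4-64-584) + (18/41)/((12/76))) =7658258/41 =186786.78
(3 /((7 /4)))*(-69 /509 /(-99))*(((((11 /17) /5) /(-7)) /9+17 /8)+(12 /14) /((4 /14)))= 5047741 /419757030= 0.01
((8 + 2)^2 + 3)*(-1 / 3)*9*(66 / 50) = -10197 / 25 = -407.88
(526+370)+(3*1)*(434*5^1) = 7406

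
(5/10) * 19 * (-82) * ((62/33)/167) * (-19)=917662/5511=166.51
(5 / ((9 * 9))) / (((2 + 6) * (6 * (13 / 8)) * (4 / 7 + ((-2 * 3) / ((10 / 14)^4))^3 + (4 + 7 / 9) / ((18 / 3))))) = -8544921875 / 132208502012042391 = -0.00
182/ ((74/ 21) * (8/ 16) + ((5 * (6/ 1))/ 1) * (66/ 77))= 3822/ 577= 6.62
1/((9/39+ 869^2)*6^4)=13/12722956416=0.00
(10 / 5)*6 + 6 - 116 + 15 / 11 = -1063 / 11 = -96.64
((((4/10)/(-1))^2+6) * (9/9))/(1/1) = 154/25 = 6.16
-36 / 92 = -9 / 23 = -0.39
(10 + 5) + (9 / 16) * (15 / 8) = 2055 / 128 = 16.05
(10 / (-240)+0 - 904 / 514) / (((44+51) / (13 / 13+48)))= -108829 / 117192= -0.93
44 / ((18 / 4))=88 / 9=9.78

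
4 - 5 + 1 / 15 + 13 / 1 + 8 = 301 / 15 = 20.07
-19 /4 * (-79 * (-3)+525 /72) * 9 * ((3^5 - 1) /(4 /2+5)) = -40437111 /112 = -361045.63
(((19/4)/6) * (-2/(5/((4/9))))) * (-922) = 17518/135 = 129.76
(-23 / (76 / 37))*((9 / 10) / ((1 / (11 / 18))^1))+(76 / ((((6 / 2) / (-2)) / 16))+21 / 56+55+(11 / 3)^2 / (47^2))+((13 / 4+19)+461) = -8406781891 / 30219120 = -278.19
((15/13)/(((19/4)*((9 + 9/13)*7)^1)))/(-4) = -5/5586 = -0.00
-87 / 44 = -1.98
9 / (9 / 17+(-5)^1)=-153 / 76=-2.01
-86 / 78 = -43 / 39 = -1.10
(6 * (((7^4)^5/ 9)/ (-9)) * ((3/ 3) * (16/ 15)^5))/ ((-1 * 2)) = 83668255425284801560576/ 20503125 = 4080756246927470.89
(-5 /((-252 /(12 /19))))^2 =25 /159201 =0.00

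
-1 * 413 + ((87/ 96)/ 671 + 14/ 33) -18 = -27735881/ 64416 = -430.57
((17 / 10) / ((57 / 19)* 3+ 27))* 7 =119 / 360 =0.33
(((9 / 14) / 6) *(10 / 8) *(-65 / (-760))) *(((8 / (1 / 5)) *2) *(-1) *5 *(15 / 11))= -73125 / 11704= -6.25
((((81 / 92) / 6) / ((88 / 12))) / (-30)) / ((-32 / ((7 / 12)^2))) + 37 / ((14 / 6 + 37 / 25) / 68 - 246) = -1955383263921 / 12998305464320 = -0.15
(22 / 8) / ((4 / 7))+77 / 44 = 105 / 16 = 6.56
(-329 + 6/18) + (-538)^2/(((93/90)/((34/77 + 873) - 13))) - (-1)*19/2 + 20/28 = 3451823538805/14322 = 241015468.43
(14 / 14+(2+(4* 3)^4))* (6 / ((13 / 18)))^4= 2821518054144 / 28561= 98789189.95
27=27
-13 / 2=-6.50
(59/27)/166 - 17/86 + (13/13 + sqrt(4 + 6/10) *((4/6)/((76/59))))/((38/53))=4431599/3661794 + 3127 *sqrt(115)/21660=2.76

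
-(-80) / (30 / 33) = 88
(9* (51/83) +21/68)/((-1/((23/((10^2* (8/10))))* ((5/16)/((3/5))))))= -1263275/1444864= -0.87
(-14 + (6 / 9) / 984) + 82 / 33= -186949 / 16236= -11.51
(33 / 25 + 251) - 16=5908 / 25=236.32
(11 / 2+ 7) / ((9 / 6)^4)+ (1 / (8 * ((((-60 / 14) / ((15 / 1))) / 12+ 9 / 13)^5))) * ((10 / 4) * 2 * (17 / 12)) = 9.10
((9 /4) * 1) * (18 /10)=81 /20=4.05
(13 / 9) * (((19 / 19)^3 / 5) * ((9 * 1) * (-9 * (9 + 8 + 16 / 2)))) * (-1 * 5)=2925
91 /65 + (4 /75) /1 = 109 /75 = 1.45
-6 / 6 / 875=-1 / 875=-0.00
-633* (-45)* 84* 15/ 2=17945550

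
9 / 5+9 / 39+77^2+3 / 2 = 771229 / 130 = 5932.53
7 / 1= 7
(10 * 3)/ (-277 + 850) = 10/ 191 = 0.05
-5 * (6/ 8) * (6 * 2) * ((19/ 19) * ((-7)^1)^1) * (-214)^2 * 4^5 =14771957760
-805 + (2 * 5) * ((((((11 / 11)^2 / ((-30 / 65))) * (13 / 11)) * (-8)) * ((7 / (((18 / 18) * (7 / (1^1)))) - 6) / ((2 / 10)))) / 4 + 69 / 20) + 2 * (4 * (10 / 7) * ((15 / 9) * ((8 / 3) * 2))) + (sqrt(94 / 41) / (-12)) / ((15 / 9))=-2701613 / 1386 - sqrt(3854) / 820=-1949.29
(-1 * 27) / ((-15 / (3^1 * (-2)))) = -54 / 5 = -10.80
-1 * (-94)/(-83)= -94/83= -1.13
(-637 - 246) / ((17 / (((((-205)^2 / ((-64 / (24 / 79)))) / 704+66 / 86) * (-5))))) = 125.72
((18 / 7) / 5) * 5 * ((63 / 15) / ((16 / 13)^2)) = 7.13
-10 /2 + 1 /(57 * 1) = -284 /57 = -4.98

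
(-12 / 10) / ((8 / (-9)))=27 / 20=1.35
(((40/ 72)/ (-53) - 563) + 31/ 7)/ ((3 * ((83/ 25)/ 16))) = -897.32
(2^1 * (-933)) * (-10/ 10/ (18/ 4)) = 1244/ 3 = 414.67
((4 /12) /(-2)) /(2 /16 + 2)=-4 /51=-0.08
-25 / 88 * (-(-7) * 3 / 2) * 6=-1575 / 88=-17.90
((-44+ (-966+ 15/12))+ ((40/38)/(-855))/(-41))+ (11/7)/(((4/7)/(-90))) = -669375209/532836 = -1256.25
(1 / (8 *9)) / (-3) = -1 / 216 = -0.00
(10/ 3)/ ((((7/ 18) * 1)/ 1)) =60/ 7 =8.57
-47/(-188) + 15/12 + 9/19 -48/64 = 93/76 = 1.22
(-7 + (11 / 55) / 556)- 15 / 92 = -228991 / 31970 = -7.16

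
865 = 865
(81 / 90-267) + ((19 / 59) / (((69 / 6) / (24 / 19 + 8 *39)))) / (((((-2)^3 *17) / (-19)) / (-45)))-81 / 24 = -299550351 / 922760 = -324.62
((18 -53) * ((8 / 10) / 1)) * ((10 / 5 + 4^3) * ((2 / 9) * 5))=-6160 / 3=-2053.33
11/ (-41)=-11/ 41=-0.27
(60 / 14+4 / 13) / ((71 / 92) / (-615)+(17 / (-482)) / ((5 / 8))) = -518159640 / 6507319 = -79.63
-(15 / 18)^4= -625 / 1296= -0.48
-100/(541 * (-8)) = 0.02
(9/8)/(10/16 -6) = -9/43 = -0.21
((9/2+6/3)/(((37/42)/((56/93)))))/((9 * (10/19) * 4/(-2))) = -24206/51615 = -0.47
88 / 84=22 / 21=1.05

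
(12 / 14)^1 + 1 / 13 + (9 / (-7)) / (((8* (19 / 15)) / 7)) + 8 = 111291 / 13832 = 8.05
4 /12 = 1 /3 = 0.33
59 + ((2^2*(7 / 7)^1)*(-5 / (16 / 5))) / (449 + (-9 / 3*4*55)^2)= 102907539 / 1744196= 59.00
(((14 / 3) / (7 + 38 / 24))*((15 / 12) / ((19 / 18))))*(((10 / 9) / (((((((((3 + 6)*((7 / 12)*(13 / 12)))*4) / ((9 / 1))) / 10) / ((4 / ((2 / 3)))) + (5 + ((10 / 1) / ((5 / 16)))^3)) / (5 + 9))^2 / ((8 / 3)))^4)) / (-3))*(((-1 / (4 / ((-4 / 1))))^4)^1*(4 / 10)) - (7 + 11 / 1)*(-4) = 88856127378714672662019866589274386138887174224615510127663859754344 / 1234112880259926009194720369387155241006054237103403441451331385477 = 72.00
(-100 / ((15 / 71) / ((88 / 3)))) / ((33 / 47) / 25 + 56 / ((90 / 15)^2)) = -8767.42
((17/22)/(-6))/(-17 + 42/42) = 17/2112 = 0.01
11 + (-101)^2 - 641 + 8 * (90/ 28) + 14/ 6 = 201580/ 21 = 9599.05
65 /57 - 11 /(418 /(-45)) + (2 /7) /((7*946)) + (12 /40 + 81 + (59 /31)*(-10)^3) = -372597545494 /204768795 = -1819.60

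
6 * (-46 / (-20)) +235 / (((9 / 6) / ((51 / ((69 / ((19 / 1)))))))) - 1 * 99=729656 / 345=2114.94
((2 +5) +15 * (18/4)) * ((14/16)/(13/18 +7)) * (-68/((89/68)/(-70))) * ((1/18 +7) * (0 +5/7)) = 1914061450/12371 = 154721.64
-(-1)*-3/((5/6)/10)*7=-252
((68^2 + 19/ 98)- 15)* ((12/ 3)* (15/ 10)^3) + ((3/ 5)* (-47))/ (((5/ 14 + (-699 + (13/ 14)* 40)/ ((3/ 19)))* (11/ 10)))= 23616549046107/ 379540084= 62224.12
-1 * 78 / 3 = -26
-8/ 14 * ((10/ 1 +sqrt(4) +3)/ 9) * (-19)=380/ 21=18.10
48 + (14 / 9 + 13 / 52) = 1793 / 36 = 49.81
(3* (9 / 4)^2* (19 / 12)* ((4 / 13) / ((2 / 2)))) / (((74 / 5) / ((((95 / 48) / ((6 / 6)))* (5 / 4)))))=1218375 / 985088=1.24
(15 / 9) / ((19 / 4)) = 20 / 57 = 0.35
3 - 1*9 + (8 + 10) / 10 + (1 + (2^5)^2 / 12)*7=9002 / 15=600.13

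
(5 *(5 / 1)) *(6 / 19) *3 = 450 / 19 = 23.68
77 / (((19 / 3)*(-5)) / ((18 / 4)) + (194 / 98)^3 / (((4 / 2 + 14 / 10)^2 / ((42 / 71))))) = -716969829807 / 61827612620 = -11.60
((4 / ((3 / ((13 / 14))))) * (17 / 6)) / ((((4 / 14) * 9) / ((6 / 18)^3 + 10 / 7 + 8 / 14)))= 12155 / 4374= 2.78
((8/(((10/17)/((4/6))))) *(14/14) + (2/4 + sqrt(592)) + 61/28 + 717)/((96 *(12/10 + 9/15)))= 5 *sqrt(37)/216 + 306073/72576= 4.36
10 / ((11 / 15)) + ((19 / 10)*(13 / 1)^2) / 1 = 36821 / 110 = 334.74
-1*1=-1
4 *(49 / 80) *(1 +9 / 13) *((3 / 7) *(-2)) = -231 / 65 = -3.55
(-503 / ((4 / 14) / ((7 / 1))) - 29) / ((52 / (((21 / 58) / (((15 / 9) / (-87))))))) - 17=4472.66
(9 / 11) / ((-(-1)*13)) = 9 / 143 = 0.06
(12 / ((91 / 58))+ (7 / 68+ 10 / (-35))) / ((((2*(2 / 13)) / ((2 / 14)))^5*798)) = 439810839 / 2179107954688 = 0.00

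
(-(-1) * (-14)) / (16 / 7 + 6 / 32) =-1568 / 277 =-5.66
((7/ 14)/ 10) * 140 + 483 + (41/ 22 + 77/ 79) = 856553/ 1738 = 492.84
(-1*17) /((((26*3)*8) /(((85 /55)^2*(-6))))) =4913 /12584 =0.39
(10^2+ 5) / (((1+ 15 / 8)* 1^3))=840 / 23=36.52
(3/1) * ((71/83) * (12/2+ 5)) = 2343/83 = 28.23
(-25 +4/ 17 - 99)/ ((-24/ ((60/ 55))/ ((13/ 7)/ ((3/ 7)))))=24.38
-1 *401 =-401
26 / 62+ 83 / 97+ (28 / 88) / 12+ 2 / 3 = 520819 / 264616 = 1.97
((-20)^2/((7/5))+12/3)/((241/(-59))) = -119652/1687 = -70.93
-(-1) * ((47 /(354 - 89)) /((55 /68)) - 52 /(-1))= 761096 /14575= 52.22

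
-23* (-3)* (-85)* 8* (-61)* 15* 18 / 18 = 42931800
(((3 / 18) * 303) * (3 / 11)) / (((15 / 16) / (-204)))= -164832 / 55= -2996.95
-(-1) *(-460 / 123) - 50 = -6610 / 123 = -53.74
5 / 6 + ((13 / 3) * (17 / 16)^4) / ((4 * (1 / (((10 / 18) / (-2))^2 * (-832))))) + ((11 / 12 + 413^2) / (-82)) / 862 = -6346820649031 / 70353764352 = -90.21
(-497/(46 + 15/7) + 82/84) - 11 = -287995/14154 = -20.35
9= 9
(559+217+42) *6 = 4908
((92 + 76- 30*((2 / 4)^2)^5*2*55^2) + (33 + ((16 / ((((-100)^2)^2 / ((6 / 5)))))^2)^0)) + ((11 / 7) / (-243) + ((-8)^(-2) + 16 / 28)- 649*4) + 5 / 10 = -1119193991 / 435456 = -2570.17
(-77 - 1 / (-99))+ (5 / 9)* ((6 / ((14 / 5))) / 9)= -159787 / 2079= -76.86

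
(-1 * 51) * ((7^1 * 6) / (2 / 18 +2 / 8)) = -5931.69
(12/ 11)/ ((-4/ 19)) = -57/ 11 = -5.18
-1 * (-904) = 904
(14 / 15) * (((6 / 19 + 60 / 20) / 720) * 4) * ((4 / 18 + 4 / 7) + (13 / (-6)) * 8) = -3647 / 12825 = -0.28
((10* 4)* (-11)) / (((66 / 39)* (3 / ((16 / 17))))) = -4160 / 51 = -81.57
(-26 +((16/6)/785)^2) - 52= -432589886/5546025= -78.00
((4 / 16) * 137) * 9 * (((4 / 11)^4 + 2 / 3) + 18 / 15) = 42516717 / 73205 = 580.79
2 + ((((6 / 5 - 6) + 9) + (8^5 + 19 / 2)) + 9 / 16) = 2622741 / 80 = 32784.26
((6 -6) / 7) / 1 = 0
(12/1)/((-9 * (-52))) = 1/39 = 0.03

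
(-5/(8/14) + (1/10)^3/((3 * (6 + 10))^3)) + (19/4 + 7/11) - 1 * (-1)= -2875391989/1216512000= -2.36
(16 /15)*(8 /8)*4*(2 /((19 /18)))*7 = 56.59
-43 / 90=-0.48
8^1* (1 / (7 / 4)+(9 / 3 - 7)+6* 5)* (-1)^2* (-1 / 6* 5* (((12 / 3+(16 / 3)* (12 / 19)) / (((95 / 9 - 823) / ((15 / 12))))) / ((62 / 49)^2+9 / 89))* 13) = 15.34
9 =9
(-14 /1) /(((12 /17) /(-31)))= 3689 /6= 614.83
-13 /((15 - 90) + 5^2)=13 /50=0.26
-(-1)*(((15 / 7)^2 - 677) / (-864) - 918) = -9707875 / 10584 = -917.22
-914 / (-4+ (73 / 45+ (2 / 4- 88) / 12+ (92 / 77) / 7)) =96.22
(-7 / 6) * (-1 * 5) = 35 / 6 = 5.83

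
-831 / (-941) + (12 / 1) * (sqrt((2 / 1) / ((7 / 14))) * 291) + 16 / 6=6987.55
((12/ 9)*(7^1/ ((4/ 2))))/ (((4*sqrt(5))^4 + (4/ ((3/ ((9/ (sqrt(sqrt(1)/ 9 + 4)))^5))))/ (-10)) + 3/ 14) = 59891317451280*sqrt(37)/ 13900606138827780901 + 30445790237447900/ 41701818416483342703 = 0.00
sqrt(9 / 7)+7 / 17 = 7 / 17+3 *sqrt(7) / 7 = 1.55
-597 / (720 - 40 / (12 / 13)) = -1791 / 2030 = -0.88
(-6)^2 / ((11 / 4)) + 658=671.09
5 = 5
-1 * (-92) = 92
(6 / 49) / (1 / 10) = 60 / 49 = 1.22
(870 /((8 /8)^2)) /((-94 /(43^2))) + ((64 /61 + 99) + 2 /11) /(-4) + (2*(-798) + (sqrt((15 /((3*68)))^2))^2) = -2731944710443 /145827088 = -18734.14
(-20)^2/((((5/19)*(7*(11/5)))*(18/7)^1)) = 3800/99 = 38.38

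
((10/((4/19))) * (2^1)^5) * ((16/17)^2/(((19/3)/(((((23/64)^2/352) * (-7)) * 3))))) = -166635/101728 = -1.64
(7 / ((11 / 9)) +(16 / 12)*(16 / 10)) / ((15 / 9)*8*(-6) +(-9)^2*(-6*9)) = -1297 / 734910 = -0.00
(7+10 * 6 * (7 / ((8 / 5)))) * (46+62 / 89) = 1120042 / 89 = 12584.74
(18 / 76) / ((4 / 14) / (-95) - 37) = -315 / 49214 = -0.01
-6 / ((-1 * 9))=2 / 3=0.67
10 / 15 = 2 / 3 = 0.67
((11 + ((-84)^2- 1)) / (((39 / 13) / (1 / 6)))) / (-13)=-3533 / 117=-30.20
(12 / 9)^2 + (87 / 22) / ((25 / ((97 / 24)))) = 95717 / 39600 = 2.42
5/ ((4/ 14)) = 35/ 2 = 17.50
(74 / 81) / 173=74 / 14013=0.01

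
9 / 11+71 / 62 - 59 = -38899 / 682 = -57.04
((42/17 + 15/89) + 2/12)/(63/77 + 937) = 280181/93648648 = 0.00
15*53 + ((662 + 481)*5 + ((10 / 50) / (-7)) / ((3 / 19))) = 683531 / 105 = 6509.82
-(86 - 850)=764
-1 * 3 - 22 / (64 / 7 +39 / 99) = -11691 / 2203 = -5.31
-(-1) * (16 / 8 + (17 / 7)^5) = 1453471 / 16807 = 86.48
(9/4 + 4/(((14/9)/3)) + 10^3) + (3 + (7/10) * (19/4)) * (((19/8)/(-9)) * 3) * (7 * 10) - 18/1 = 431057/672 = 641.45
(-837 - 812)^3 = -4483962449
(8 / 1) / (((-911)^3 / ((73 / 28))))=-146 / 5292406217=-0.00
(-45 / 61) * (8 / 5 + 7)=-387 / 61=-6.34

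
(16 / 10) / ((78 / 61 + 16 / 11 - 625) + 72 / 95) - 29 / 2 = -1149128391 / 79236166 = -14.50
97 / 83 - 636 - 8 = -53355 / 83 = -642.83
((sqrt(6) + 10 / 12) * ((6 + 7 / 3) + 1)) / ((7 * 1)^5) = 10 / 21609 + 4 * sqrt(6) / 7203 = 0.00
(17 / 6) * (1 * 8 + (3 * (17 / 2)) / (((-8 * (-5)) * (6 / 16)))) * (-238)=-196231 / 30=-6541.03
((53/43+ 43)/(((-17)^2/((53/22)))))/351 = 0.00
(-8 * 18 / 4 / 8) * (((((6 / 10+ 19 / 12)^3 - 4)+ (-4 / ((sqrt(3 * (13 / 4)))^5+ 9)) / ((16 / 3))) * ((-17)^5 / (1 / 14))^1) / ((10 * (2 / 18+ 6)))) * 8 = 9185489823245323917 / 122414050000 - 1451252877984 * sqrt(39) / 306035125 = 75006623.79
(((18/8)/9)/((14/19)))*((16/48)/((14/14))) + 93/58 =8363/4872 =1.72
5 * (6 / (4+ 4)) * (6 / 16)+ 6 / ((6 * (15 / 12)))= 353 / 160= 2.21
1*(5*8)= 40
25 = 25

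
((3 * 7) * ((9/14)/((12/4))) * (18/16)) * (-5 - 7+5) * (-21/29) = 11907/464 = 25.66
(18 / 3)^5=7776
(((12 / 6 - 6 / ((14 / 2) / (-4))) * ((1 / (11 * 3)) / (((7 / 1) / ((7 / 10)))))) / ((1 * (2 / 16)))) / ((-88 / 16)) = -304 / 12705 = -0.02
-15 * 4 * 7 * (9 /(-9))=420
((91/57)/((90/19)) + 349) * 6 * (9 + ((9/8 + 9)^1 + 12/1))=7828643/120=65238.69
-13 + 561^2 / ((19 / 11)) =182193.89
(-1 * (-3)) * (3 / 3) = 3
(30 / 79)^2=900 / 6241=0.14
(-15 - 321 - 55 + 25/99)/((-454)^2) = -0.00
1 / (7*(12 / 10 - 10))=-5 / 308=-0.02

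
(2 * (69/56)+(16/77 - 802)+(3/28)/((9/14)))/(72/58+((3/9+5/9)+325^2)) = -64242975/8491153748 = -0.01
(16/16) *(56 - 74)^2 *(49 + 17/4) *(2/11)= 34506/11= 3136.91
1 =1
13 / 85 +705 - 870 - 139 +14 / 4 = -51059 / 170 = -300.35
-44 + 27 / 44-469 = -512.39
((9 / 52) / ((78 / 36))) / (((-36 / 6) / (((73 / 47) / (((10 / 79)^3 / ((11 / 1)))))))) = -3563192853 / 31772000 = -112.15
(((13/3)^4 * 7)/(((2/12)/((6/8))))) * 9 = 199927/2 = 99963.50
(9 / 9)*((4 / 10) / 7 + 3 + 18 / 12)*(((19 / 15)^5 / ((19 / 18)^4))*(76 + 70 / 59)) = 5961987504 / 6453125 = 923.89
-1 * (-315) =315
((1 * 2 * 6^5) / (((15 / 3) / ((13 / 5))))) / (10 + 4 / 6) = 18954 / 25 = 758.16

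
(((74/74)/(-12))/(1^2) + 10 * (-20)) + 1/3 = -799/4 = -199.75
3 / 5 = 0.60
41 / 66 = 0.62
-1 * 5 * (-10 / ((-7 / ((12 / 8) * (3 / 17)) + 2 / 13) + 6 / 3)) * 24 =-70200 / 1421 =-49.40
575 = 575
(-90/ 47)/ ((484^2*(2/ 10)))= -225/ 5505016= -0.00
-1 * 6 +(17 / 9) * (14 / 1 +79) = 509 / 3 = 169.67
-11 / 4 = -2.75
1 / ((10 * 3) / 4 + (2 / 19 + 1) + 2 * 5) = 38 / 707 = 0.05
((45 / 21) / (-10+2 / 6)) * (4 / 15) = -12 / 203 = -0.06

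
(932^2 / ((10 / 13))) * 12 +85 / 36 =2439096617 / 180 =13550536.76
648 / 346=324 / 173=1.87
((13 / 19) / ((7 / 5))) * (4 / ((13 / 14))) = 40 / 19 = 2.11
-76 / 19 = -4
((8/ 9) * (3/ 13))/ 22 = 4/ 429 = 0.01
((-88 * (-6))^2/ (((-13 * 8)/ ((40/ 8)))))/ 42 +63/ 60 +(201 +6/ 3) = -209429/ 1820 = -115.07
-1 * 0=0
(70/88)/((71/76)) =665/781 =0.85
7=7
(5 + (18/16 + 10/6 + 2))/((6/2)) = 235/72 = 3.26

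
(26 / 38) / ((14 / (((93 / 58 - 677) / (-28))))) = 509249 / 431984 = 1.18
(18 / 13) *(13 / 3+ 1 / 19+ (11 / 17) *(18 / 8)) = 67929 / 8398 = 8.09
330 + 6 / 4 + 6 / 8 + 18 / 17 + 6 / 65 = 1473633 / 4420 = 333.40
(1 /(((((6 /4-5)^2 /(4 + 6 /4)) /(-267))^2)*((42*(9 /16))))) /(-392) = -3833764 /2470629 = -1.55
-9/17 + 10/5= 1.47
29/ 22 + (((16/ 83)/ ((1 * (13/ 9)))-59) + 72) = 343053/ 23738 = 14.45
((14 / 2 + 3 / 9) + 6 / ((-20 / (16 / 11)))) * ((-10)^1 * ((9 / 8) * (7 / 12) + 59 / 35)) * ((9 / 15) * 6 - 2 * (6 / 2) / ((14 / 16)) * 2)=88056733 / 53900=1633.71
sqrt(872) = 29.53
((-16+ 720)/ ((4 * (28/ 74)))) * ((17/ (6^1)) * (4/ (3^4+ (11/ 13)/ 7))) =719576/ 11073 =64.98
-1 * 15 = -15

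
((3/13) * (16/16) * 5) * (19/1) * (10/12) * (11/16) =5225/416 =12.56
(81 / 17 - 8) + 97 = 1594 / 17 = 93.76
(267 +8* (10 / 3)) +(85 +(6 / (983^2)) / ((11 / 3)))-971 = -18888051029 / 31887537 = -592.33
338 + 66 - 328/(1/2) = -252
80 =80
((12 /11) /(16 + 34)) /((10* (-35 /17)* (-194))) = 51 /9336250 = 0.00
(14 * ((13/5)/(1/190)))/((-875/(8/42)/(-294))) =55328/125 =442.62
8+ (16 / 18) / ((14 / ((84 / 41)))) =1000 / 123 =8.13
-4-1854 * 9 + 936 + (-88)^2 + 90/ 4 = -15975/ 2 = -7987.50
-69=-69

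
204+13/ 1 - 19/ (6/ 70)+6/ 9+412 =408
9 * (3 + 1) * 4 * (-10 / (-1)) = 1440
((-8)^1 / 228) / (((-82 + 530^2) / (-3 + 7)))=-0.00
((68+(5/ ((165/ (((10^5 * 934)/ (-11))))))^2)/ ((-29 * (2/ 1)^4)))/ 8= -2180890002240073/ 122281632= -17834976.25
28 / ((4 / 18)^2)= 567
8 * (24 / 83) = 192 / 83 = 2.31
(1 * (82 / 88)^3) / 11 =68921 / 937024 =0.07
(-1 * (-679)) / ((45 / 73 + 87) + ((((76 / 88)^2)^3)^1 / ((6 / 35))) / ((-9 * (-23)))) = 7.75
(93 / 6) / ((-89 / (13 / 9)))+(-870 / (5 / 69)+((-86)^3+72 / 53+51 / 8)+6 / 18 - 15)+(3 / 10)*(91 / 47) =-648068.60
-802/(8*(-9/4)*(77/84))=1604/33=48.61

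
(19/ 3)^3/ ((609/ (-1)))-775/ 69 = -4405532/ 378189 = -11.65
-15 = -15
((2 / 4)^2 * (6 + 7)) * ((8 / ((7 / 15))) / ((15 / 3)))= 78 / 7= 11.14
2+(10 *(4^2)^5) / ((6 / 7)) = 36700166 / 3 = 12233388.67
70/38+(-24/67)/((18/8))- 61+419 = 1373629/3819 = 359.68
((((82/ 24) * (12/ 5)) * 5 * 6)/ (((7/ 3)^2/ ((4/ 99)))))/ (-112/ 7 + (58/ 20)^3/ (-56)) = -7872000/ 70869953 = -0.11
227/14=16.21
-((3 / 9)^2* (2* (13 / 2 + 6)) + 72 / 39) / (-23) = 541 / 2691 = 0.20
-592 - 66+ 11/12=-7885/12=-657.08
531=531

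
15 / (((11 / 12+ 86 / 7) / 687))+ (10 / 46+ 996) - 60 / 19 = 859545343 / 484633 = 1773.60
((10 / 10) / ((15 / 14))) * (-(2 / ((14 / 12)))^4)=-13824 / 1715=-8.06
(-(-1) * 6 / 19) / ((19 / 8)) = 0.13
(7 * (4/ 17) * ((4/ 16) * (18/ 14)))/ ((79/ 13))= 117/ 1343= 0.09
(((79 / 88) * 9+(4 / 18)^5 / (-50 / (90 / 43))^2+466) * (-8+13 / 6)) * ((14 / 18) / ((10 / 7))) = -482205832372313 / 320266029600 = -1505.64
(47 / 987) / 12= 1 / 252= 0.00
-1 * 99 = -99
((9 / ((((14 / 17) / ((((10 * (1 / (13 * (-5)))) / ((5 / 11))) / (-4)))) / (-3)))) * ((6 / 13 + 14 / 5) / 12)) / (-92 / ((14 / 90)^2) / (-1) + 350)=-624393 / 3438305000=-0.00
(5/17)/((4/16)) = 20/17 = 1.18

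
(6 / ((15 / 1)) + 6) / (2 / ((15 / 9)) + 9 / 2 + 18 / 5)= 64 / 93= 0.69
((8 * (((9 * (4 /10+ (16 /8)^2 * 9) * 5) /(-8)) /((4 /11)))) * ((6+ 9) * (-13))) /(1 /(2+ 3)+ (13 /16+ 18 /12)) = 23423400 /67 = 349602.99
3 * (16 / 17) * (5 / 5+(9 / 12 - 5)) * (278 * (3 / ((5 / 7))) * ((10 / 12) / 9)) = -992.08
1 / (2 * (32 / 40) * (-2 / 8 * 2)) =-5 / 4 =-1.25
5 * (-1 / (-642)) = 5 / 642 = 0.01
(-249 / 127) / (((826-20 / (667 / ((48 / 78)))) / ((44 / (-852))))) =7916623 / 64580529462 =0.00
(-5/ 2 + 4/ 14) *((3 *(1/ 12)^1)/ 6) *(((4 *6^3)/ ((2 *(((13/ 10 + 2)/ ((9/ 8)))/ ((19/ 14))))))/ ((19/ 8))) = -4185/ 539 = -7.76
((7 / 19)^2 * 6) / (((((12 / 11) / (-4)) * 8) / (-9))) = 4851 / 1444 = 3.36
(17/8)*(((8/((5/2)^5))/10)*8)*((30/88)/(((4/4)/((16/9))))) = 8704/103125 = 0.08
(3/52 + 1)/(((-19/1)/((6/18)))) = -55/2964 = -0.02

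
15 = 15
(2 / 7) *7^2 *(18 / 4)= 63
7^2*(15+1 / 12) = 8869 / 12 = 739.08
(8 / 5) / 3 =8 / 15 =0.53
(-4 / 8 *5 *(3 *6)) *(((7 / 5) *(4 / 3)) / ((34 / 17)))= -42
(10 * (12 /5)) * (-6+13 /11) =-1272 /11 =-115.64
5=5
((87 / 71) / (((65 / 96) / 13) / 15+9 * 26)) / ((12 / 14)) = 29232 / 4784903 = 0.01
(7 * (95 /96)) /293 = 665 /28128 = 0.02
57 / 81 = 19 / 27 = 0.70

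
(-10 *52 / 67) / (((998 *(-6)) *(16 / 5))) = 325 / 802392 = 0.00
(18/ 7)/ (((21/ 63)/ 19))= 1026/ 7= 146.57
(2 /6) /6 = 1 /18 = 0.06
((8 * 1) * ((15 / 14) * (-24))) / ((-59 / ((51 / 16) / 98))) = 2295 / 20237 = 0.11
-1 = -1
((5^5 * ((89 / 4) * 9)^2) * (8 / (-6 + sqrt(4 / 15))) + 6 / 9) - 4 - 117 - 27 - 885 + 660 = -182818440.13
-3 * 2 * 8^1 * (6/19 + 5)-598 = -16210/19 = -853.16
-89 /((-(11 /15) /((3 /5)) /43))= 34443 /11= 3131.18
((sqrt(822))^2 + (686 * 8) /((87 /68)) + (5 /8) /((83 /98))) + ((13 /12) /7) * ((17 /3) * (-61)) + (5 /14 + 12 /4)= 219319259 /43326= 5062.07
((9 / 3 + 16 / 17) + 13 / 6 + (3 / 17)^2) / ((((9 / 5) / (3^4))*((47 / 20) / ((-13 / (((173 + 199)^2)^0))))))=-20757750 / 13583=-1528.22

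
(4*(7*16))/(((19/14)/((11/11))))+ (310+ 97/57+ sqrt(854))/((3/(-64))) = -1080640/171 - 64*sqrt(854)/3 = -6942.96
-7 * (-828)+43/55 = 318823/55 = 5796.78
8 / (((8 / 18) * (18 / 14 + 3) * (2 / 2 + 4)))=21 / 25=0.84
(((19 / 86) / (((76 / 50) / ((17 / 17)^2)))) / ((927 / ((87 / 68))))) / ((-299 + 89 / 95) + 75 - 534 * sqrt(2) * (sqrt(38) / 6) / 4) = -1459530125 / 395722343358684 + 582338125 * sqrt(19) / 791444686717368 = -0.00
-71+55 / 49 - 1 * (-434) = 17842 / 49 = 364.12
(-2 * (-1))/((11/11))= 2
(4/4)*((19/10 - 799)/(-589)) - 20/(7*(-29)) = 1735913/1195670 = 1.45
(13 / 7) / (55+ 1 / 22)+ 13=13.03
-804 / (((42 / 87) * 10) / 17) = -99093 / 35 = -2831.23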